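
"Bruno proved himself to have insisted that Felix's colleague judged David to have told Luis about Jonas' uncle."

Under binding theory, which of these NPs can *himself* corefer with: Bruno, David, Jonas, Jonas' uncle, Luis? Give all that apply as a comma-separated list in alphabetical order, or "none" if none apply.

*himself* is a reflexive; Principle A requires it to be bound within its binding domain — the matrix clause.
— Bruno: subject of the matrix clause; c-commands the reflexive within its binding domain — allowed (Principle A).
— David: subject of the clause headed by 'told'; does not c-command the reflexive — cannot bind it (Principle A).
— Jonas: possessor inside the second object DP of the clause headed by 'told'; does not c-command the reflexive — cannot bind it (Principle A).
— Jonas' uncle: second object of the clause headed by 'told'; does not c-command the reflexive — cannot bind it (Principle A).
— Luis: object of the clause headed by 'told'; does not c-command the reflexive — cannot bind it (Principle A).

Bruno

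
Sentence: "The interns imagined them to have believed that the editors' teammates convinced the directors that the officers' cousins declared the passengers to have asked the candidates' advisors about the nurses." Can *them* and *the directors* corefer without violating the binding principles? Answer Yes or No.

No

*the directors* is an R-expression; Principle C requires it to be free (not bound by any c-commanding expression).
— them: subject of the clause headed by 'believed'; the pronoun c-commands the R-expression — coreference blocked (Principle C).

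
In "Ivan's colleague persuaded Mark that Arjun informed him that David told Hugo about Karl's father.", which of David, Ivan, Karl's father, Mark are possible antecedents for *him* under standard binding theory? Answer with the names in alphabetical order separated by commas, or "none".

*him* is a pronoun; Principle B requires it to be free in its binding domain — the clause headed by 'informed'.
— David: subject of the clause headed by 'told'; is c-commanded by the pronoun; coreference would bind this R-expression — blocked (Principle C).
— Ivan: possessor inside the subject DP of the matrix clause; does not c-command the pronoun — Principle B does not apply; allowed.
— Karl's father: second object of the clause headed by 'told'; is c-commanded by the pronoun; coreference would bind this R-expression — blocked (Principle C).
— Mark: object of the matrix clause; c-commands the pronoun but lies outside its binding domain — allowed.

Ivan, Mark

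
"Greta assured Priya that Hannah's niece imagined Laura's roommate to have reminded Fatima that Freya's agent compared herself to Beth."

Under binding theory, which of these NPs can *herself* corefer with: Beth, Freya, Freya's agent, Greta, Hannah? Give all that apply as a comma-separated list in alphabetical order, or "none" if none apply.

*herself* is a reflexive; Principle A requires it to be bound within its binding domain — the clause headed by 'compared'.
— Beth: second object of the clause headed by 'compared'; does not c-command the reflexive — cannot bind it (Principle A).
— Freya: possessor inside the subject DP of the clause headed by 'compared'; does not c-command the reflexive — cannot bind it (Principle A).
— Freya's agent: subject of the clause headed by 'compared'; c-commands the reflexive within its binding domain — allowed (Principle A).
— Greta: subject of the matrix clause; c-commands the reflexive but lies outside its binding domain — cannot bind it (Principle A).
— Hannah: possessor inside the subject DP of the clause headed by 'imagined'; does not c-command the reflexive — cannot bind it (Principle A).

Freya's agent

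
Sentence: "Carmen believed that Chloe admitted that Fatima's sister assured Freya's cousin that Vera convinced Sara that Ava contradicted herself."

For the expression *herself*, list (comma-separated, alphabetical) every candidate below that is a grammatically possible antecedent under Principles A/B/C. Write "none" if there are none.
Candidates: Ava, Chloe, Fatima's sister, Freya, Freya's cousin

Ava

*herself* is a reflexive; Principle A requires it to be bound within its binding domain — the clause headed by 'contradicted'.
— Ava: subject of the clause headed by 'contradicted'; c-commands the reflexive within its binding domain — allowed (Principle A).
— Chloe: subject of the clause headed by 'admitted'; c-commands the reflexive but lies outside its binding domain — cannot bind it (Principle A).
— Fatima's sister: subject of the clause headed by 'assured'; c-commands the reflexive but lies outside its binding domain — cannot bind it (Principle A).
— Freya: possessor inside the object DP of the clause headed by 'assured'; does not c-command the reflexive — cannot bind it (Principle A).
— Freya's cousin: object of the clause headed by 'assured'; c-commands the reflexive but lies outside its binding domain — cannot bind it (Principle A).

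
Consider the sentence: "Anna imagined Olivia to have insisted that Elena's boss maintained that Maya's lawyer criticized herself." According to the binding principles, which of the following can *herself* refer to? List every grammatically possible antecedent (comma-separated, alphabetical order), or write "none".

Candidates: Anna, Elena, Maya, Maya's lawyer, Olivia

Maya's lawyer

*herself* is a reflexive; Principle A requires it to be bound within its binding domain — the clause headed by 'criticized'.
— Anna: subject of the matrix clause; c-commands the reflexive but lies outside its binding domain — cannot bind it (Principle A).
— Elena: possessor inside the subject DP of the clause headed by 'maintained'; does not c-command the reflexive — cannot bind it (Principle A).
— Maya: possessor inside the subject DP of the clause headed by 'criticized'; does not c-command the reflexive — cannot bind it (Principle A).
— Maya's lawyer: subject of the clause headed by 'criticized'; c-commands the reflexive within its binding domain — allowed (Principle A).
— Olivia: subject of the clause headed by 'insisted'; c-commands the reflexive but lies outside its binding domain — cannot bind it (Principle A).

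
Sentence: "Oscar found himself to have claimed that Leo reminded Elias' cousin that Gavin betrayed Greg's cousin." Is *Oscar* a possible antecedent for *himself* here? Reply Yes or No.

Yes

*himself* is a reflexive; Principle A requires it to be bound within its binding domain — the matrix clause.
— Oscar: subject of the matrix clause; c-commands the reflexive within its binding domain — allowed (Principle A).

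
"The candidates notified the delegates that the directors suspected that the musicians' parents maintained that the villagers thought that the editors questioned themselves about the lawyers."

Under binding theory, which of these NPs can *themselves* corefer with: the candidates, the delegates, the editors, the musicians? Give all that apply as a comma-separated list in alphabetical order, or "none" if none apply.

*themselves* is a reflexive; Principle A requires it to be bound within its binding domain — the clause headed by 'questioned'.
— the candidates: subject of the matrix clause; c-commands the reflexive but lies outside its binding domain — cannot bind it (Principle A).
— the delegates: object of the matrix clause; c-commands the reflexive but lies outside its binding domain — cannot bind it (Principle A).
— the editors: subject of the clause headed by 'questioned'; c-commands the reflexive within its binding domain — allowed (Principle A).
— the musicians: possessor inside the subject DP of the clause headed by 'maintained'; does not c-command the reflexive — cannot bind it (Principle A).

the editors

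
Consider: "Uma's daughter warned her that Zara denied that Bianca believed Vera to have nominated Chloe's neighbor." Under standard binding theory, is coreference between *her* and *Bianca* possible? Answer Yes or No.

No

*Bianca* is an R-expression; Principle C requires it to be free (not bound by any c-commanding expression).
— her: object of the matrix clause; the pronoun c-commands the R-expression — coreference blocked (Principle C).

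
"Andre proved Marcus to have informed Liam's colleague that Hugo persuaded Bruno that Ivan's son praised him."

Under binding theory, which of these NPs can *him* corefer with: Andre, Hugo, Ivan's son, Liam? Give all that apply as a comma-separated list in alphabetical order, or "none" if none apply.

Andre, Hugo, Liam

*him* is a pronoun; Principle B requires it to be free in its binding domain — the clause headed by 'praised'.
— Andre: subject of the matrix clause; c-commands the pronoun but lies outside its binding domain — allowed.
— Hugo: subject of the clause headed by 'persuaded'; c-commands the pronoun but lies outside its binding domain — allowed.
— Ivan's son: subject of the clause headed by 'praised'; c-commands the pronoun within its binding domain — blocked (Principle B).
— Liam: possessor inside the object DP of the clause headed by 'informed'; does not c-command the pronoun — Principle B does not apply; allowed.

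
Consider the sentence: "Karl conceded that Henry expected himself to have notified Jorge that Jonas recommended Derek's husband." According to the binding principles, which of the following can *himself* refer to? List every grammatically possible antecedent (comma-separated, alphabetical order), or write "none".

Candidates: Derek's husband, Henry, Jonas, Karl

Henry

*himself* is a reflexive; Principle A requires it to be bound within its binding domain — the clause headed by 'expected'.
— Derek's husband: object of the clause headed by 'recommended'; does not c-command the reflexive — cannot bind it (Principle A).
— Henry: subject of the clause headed by 'expected'; c-commands the reflexive within its binding domain — allowed (Principle A).
— Jonas: subject of the clause headed by 'recommended'; does not c-command the reflexive — cannot bind it (Principle A).
— Karl: subject of the matrix clause; c-commands the reflexive but lies outside its binding domain — cannot bind it (Principle A).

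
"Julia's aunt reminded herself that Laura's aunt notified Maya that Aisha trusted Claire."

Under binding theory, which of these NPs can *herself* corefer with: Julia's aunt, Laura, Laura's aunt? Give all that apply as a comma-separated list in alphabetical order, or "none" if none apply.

Julia's aunt

*herself* is a reflexive; Principle A requires it to be bound within its binding domain — the matrix clause.
— Julia's aunt: subject of the matrix clause; c-commands the reflexive within its binding domain — allowed (Principle A).
— Laura: possessor inside the subject DP of the clause headed by 'notified'; does not c-command the reflexive — cannot bind it (Principle A).
— Laura's aunt: subject of the clause headed by 'notified'; does not c-command the reflexive — cannot bind it (Principle A).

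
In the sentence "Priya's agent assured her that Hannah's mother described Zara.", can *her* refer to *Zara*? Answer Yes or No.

No

*her* is a pronoun; Principle B requires it to be free in its binding domain — the matrix clause.
— Zara: object of the clause headed by 'described'; is c-commanded by the pronoun; coreference would bind this R-expression — blocked (Principle C).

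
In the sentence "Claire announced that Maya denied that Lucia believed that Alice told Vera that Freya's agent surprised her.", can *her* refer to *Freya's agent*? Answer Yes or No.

*her* is a pronoun; Principle B requires it to be free in its binding domain — the clause headed by 'surprised'.
— Freya's agent: subject of the clause headed by 'surprised'; c-commands the pronoun within its binding domain — blocked (Principle B).

No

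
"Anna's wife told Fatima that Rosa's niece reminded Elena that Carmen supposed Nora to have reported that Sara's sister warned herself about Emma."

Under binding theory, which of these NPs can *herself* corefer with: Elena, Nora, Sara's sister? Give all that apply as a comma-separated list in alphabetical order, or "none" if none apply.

Sara's sister

*herself* is a reflexive; Principle A requires it to be bound within its binding domain — the clause headed by 'warned'.
— Elena: object of the clause headed by 'reminded'; c-commands the reflexive but lies outside its binding domain — cannot bind it (Principle A).
— Nora: subject of the clause headed by 'reported'; c-commands the reflexive but lies outside its binding domain — cannot bind it (Principle A).
— Sara's sister: subject of the clause headed by 'warned'; c-commands the reflexive within its binding domain — allowed (Principle A).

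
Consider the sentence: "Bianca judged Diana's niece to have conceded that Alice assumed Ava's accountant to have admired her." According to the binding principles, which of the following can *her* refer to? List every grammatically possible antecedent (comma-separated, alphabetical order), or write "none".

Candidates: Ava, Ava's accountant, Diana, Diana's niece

*her* is a pronoun; Principle B requires it to be free in its binding domain — the clause headed by 'admired'.
— Ava: possessor inside the subject DP of the clause headed by 'admired'; does not c-command the pronoun — Principle B does not apply; allowed.
— Ava's accountant: subject of the clause headed by 'admired'; c-commands the pronoun within its binding domain — blocked (Principle B).
— Diana: possessor inside the subject DP of the clause headed by 'conceded'; does not c-command the pronoun — Principle B does not apply; allowed.
— Diana's niece: subject of the clause headed by 'conceded'; c-commands the pronoun but lies outside its binding domain — allowed.

Ava, Diana, Diana's niece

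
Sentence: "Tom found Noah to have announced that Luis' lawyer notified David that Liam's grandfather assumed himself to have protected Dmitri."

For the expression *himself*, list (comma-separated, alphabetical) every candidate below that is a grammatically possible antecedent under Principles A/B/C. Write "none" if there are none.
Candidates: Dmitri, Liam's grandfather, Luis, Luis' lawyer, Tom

*himself* is a reflexive; Principle A requires it to be bound within its binding domain — the clause headed by 'assumed'.
— Dmitri: object of the clause headed by 'protected'; does not c-command the reflexive — cannot bind it (Principle A).
— Liam's grandfather: subject of the clause headed by 'assumed'; c-commands the reflexive within its binding domain — allowed (Principle A).
— Luis: possessor inside the subject DP of the clause headed by 'notified'; does not c-command the reflexive — cannot bind it (Principle A).
— Luis' lawyer: subject of the clause headed by 'notified'; c-commands the reflexive but lies outside its binding domain — cannot bind it (Principle A).
— Tom: subject of the matrix clause; c-commands the reflexive but lies outside its binding domain — cannot bind it (Principle A).

Liam's grandfather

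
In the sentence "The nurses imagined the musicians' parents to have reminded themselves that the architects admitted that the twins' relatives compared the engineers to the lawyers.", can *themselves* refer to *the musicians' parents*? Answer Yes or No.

Yes

*themselves* is a reflexive; Principle A requires it to be bound within its binding domain — the clause headed by 'reminded'.
— the musicians' parents: subject of the clause headed by 'reminded'; c-commands the reflexive within its binding domain — allowed (Principle A).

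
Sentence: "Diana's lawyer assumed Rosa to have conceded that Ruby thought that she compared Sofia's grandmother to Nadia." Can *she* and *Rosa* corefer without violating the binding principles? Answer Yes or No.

*Rosa* is an R-expression; Principle C requires it to be free (not bound by any c-commanding expression).
— she: subject of the clause headed by 'compared'; the pronoun does not c-command the R-expression — coreference allowed.

Yes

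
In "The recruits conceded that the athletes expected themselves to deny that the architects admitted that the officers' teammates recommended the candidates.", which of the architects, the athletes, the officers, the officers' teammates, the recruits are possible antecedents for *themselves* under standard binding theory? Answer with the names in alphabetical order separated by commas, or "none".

*themselves* is a reflexive; Principle A requires it to be bound within its binding domain — the clause headed by 'expected'.
— the architects: subject of the clause headed by 'admitted'; does not c-command the reflexive — cannot bind it (Principle A).
— the athletes: subject of the clause headed by 'expected'; c-commands the reflexive within its binding domain — allowed (Principle A).
— the officers: possessor inside the subject DP of the clause headed by 'recommended'; does not c-command the reflexive — cannot bind it (Principle A).
— the officers' teammates: subject of the clause headed by 'recommended'; does not c-command the reflexive — cannot bind it (Principle A).
— the recruits: subject of the matrix clause; c-commands the reflexive but lies outside its binding domain — cannot bind it (Principle A).

the athletes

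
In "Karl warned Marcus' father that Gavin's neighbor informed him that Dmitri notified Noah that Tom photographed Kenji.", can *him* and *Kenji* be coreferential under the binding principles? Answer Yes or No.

No

*Kenji* is an R-expression; Principle C requires it to be free (not bound by any c-commanding expression).
— him: object of the clause headed by 'informed'; the pronoun c-commands the R-expression — coreference blocked (Principle C).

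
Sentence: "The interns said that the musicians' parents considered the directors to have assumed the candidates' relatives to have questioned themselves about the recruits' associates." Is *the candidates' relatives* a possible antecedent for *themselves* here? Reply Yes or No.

Yes

*themselves* is a reflexive; Principle A requires it to be bound within its binding domain — the clause headed by 'questioned'.
— the candidates' relatives: subject of the clause headed by 'questioned'; c-commands the reflexive within its binding domain — allowed (Principle A).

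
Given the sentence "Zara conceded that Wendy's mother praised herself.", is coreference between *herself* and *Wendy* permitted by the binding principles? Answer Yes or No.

*herself* is a reflexive; Principle A requires it to be bound within its binding domain — the clause headed by 'praised'.
— Wendy: possessor inside the subject DP of the clause headed by 'praised'; does not c-command the reflexive — cannot bind it (Principle A).

No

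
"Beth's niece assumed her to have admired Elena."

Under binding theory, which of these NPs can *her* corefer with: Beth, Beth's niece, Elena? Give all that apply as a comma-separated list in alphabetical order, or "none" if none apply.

Beth

*her* is a pronoun; Principle B requires it to be free in its binding domain — the matrix clause.
— Beth: possessor inside the subject DP of the matrix clause; does not c-command the pronoun — Principle B does not apply; allowed.
— Beth's niece: subject of the matrix clause; c-commands the pronoun within its binding domain — blocked (Principle B).
— Elena: object of the clause headed by 'admired'; is c-commanded by the pronoun; coreference would bind this R-expression — blocked (Principle C).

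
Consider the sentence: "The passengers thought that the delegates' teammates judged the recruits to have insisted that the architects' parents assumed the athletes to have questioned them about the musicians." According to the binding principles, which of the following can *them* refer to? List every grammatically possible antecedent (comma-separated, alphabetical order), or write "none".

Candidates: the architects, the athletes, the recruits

the architects, the recruits

*them* is a pronoun; Principle B requires it to be free in its binding domain — the clause headed by 'questioned'.
— the architects: possessor inside the subject DP of the clause headed by 'assumed'; does not c-command the pronoun — Principle B does not apply; allowed.
— the athletes: subject of the clause headed by 'questioned'; c-commands the pronoun within its binding domain — blocked (Principle B).
— the recruits: subject of the clause headed by 'insisted'; c-commands the pronoun but lies outside its binding domain — allowed.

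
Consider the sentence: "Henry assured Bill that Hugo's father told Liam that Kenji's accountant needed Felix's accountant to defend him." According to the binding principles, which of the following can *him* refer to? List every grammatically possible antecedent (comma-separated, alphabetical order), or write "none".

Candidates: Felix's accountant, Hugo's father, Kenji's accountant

Hugo's father, Kenji's accountant

*him* is a pronoun; Principle B requires it to be free in its binding domain — the clause headed by 'defend'.
— Felix's accountant: subject of the clause headed by 'defend'; c-commands the pronoun within its binding domain — blocked (Principle B).
— Hugo's father: subject of the clause headed by 'told'; c-commands the pronoun but lies outside its binding domain — allowed.
— Kenji's accountant: subject of the clause headed by 'needed'; c-commands the pronoun but lies outside its binding domain — allowed.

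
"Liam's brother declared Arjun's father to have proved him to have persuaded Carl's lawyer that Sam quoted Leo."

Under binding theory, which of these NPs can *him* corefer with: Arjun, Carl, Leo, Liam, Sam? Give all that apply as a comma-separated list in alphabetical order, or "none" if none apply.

Arjun, Liam

*him* is a pronoun; Principle B requires it to be free in its binding domain — the clause headed by 'proved'.
— Arjun: possessor inside the subject DP of the clause headed by 'proved'; does not c-command the pronoun — Principle B does not apply; allowed.
— Carl: possessor inside the object DP of the clause headed by 'persuaded'; is c-commanded by the pronoun; coreference would bind this R-expression — blocked (Principle C).
— Leo: object of the clause headed by 'quoted'; is c-commanded by the pronoun; coreference would bind this R-expression — blocked (Principle C).
— Liam: possessor inside the subject DP of the matrix clause; does not c-command the pronoun — Principle B does not apply; allowed.
— Sam: subject of the clause headed by 'quoted'; is c-commanded by the pronoun; coreference would bind this R-expression — blocked (Principle C).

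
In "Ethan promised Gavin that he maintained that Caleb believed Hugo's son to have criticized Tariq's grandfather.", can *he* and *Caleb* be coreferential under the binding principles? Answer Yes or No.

*Caleb* is an R-expression; Principle C requires it to be free (not bound by any c-commanding expression).
— he: subject of the clause headed by 'maintained'; the pronoun c-commands the R-expression — coreference blocked (Principle C).

No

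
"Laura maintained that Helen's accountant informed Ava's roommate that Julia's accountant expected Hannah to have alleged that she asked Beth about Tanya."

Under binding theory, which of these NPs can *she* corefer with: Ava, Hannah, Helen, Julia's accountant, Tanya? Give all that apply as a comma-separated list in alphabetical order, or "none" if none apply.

*she* is a pronoun; Principle B requires it to be free in its binding domain — the clause headed by 'asked'.
— Ava: possessor inside the object DP of the clause headed by 'informed'; does not c-command the pronoun — Principle B does not apply; allowed.
— Hannah: subject of the clause headed by 'alleged'; c-commands the pronoun but lies outside its binding domain — allowed.
— Helen: possessor inside the subject DP of the clause headed by 'informed'; does not c-command the pronoun — Principle B does not apply; allowed.
— Julia's accountant: subject of the clause headed by 'expected'; c-commands the pronoun but lies outside its binding domain — allowed.
— Tanya: second object of the clause headed by 'asked'; is c-commanded by the pronoun; coreference would bind this R-expression — blocked (Principle C).

Ava, Hannah, Helen, Julia's accountant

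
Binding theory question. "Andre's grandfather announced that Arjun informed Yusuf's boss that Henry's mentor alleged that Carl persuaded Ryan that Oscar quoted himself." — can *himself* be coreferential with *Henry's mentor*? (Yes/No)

No

*himself* is a reflexive; Principle A requires it to be bound within its binding domain — the clause headed by 'quoted'.
— Henry's mentor: subject of the clause headed by 'alleged'; c-commands the reflexive but lies outside its binding domain — cannot bind it (Principle A).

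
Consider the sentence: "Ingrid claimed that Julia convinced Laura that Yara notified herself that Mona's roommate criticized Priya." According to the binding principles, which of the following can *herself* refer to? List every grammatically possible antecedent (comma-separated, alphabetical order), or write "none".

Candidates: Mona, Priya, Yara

Yara

*herself* is a reflexive; Principle A requires it to be bound within its binding domain — the clause headed by 'notified'.
— Mona: possessor inside the subject DP of the clause headed by 'criticized'; does not c-command the reflexive — cannot bind it (Principle A).
— Priya: object of the clause headed by 'criticized'; does not c-command the reflexive — cannot bind it (Principle A).
— Yara: subject of the clause headed by 'notified'; c-commands the reflexive within its binding domain — allowed (Principle A).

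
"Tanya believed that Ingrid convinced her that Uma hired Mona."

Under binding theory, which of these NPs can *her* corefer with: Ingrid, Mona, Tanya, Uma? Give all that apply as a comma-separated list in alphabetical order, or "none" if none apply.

Tanya

*her* is a pronoun; Principle B requires it to be free in its binding domain — the clause headed by 'convinced'.
— Ingrid: subject of the clause headed by 'convinced'; c-commands the pronoun within its binding domain — blocked (Principle B).
— Mona: object of the clause headed by 'hired'; is c-commanded by the pronoun; coreference would bind this R-expression — blocked (Principle C).
— Tanya: subject of the matrix clause; c-commands the pronoun but lies outside its binding domain — allowed.
— Uma: subject of the clause headed by 'hired'; is c-commanded by the pronoun; coreference would bind this R-expression — blocked (Principle C).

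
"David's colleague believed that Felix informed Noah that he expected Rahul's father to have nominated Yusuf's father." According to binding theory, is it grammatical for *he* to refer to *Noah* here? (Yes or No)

*Noah* is an R-expression; Principle C requires it to be free (not bound by any c-commanding expression).
— he: subject of the clause headed by 'expected'; the pronoun does not c-command the R-expression — coreference allowed.

Yes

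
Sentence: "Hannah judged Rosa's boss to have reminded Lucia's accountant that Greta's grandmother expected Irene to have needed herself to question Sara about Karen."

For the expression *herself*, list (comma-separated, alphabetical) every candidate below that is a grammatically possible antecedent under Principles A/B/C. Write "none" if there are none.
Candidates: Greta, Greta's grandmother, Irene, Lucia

*herself* is a reflexive; Principle A requires it to be bound within its binding domain — the clause headed by 'needed'.
— Greta: possessor inside the subject DP of the clause headed by 'expected'; does not c-command the reflexive — cannot bind it (Principle A).
— Greta's grandmother: subject of the clause headed by 'expected'; c-commands the reflexive but lies outside its binding domain — cannot bind it (Principle A).
— Irene: subject of the clause headed by 'needed'; c-commands the reflexive within its binding domain — allowed (Principle A).
— Lucia: possessor inside the object DP of the clause headed by 'reminded'; does not c-command the reflexive — cannot bind it (Principle A).

Irene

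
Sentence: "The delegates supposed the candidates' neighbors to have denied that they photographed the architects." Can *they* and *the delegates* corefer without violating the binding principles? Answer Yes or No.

Yes

*the delegates* is an R-expression; Principle C requires it to be free (not bound by any c-commanding expression).
— they: subject of the clause headed by 'photographed'; the pronoun does not c-command the R-expression — coreference allowed.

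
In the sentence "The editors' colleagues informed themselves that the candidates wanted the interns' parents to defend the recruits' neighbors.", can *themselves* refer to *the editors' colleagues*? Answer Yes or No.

*themselves* is a reflexive; Principle A requires it to be bound within its binding domain — the matrix clause.
— the editors' colleagues: subject of the matrix clause; c-commands the reflexive within its binding domain — allowed (Principle A).

Yes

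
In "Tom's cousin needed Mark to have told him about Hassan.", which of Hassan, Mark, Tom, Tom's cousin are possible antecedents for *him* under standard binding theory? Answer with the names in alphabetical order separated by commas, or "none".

Tom, Tom's cousin

*him* is a pronoun; Principle B requires it to be free in its binding domain — the clause headed by 'told'.
— Hassan: second object of the clause headed by 'told'; is c-commanded by the pronoun; coreference would bind this R-expression — blocked (Principle C).
— Mark: subject of the clause headed by 'told'; c-commands the pronoun within its binding domain — blocked (Principle B).
— Tom: possessor inside the subject DP of the matrix clause; does not c-command the pronoun — Principle B does not apply; allowed.
— Tom's cousin: subject of the matrix clause; c-commands the pronoun but lies outside its binding domain — allowed.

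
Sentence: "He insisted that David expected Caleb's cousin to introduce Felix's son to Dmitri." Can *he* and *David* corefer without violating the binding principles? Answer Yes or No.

No

*David* is an R-expression; Principle C requires it to be free (not bound by any c-commanding expression).
— he: subject of the matrix clause; the pronoun c-commands the R-expression — coreference blocked (Principle C).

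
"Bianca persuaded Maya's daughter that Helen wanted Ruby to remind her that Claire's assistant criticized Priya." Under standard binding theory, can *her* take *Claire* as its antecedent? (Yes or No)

*her* is a pronoun; Principle B requires it to be free in its binding domain — the clause headed by 'remind'.
— Claire: possessor inside the subject DP of the clause headed by 'criticized'; is c-commanded by the pronoun; coreference would bind this R-expression — blocked (Principle C).

No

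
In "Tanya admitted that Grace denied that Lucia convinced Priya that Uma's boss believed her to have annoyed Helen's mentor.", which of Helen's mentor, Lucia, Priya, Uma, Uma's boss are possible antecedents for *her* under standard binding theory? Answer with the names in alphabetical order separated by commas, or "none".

Lucia, Priya, Uma

*her* is a pronoun; Principle B requires it to be free in its binding domain — the clause headed by 'believed'.
— Helen's mentor: object of the clause headed by 'annoyed'; is c-commanded by the pronoun; coreference would bind this R-expression — blocked (Principle C).
— Lucia: subject of the clause headed by 'convinced'; c-commands the pronoun but lies outside its binding domain — allowed.
— Priya: object of the clause headed by 'convinced'; c-commands the pronoun but lies outside its binding domain — allowed.
— Uma: possessor inside the subject DP of the clause headed by 'believed'; does not c-command the pronoun — Principle B does not apply; allowed.
— Uma's boss: subject of the clause headed by 'believed'; c-commands the pronoun within its binding domain — blocked (Principle B).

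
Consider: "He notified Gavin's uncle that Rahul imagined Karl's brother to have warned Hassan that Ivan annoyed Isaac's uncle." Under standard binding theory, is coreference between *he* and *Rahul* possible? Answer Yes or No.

*Rahul* is an R-expression; Principle C requires it to be free (not bound by any c-commanding expression).
— he: subject of the matrix clause; the pronoun c-commands the R-expression — coreference blocked (Principle C).

No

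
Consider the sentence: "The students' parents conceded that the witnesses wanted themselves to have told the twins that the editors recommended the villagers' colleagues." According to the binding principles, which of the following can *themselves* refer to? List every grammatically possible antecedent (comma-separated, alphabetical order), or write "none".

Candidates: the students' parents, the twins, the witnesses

*themselves* is a reflexive; Principle A requires it to be bound within its binding domain — the clause headed by 'wanted'.
— the students' parents: subject of the matrix clause; c-commands the reflexive but lies outside its binding domain — cannot bind it (Principle A).
— the twins: object of the clause headed by 'told'; does not c-command the reflexive — cannot bind it (Principle A).
— the witnesses: subject of the clause headed by 'wanted'; c-commands the reflexive within its binding domain — allowed (Principle A).

the witnesses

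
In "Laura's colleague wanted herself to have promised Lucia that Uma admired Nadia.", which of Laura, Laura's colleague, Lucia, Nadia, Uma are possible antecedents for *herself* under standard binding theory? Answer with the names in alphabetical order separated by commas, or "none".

Laura's colleague

*herself* is a reflexive; Principle A requires it to be bound within its binding domain — the matrix clause.
— Laura: possessor inside the subject DP of the matrix clause; does not c-command the reflexive — cannot bind it (Principle A).
— Laura's colleague: subject of the matrix clause; c-commands the reflexive within its binding domain — allowed (Principle A).
— Lucia: object of the clause headed by 'promised'; does not c-command the reflexive — cannot bind it (Principle A).
— Nadia: object of the clause headed by 'admired'; does not c-command the reflexive — cannot bind it (Principle A).
— Uma: subject of the clause headed by 'admired'; does not c-command the reflexive — cannot bind it (Principle A).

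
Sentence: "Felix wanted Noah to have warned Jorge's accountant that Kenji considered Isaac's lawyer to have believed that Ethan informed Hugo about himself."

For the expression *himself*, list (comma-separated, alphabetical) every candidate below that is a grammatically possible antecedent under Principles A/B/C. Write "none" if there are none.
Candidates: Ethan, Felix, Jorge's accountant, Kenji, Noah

*himself* is a reflexive; Principle A requires it to be bound within its binding domain — the clause headed by 'informed'.
— Ethan: subject of the clause headed by 'informed'; c-commands the reflexive within its binding domain — allowed (Principle A).
— Felix: subject of the matrix clause; c-commands the reflexive but lies outside its binding domain — cannot bind it (Principle A).
— Jorge's accountant: object of the clause headed by 'warned'; c-commands the reflexive but lies outside its binding domain — cannot bind it (Principle A).
— Kenji: subject of the clause headed by 'considered'; c-commands the reflexive but lies outside its binding domain — cannot bind it (Principle A).
— Noah: subject of the clause headed by 'warned'; c-commands the reflexive but lies outside its binding domain — cannot bind it (Principle A).

Ethan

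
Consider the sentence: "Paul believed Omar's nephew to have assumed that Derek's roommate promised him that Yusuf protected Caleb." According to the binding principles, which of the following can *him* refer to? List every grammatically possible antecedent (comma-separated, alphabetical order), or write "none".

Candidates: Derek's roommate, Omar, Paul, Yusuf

Omar, Paul

*him* is a pronoun; Principle B requires it to be free in its binding domain — the clause headed by 'promised'.
— Derek's roommate: subject of the clause headed by 'promised'; c-commands the pronoun within its binding domain — blocked (Principle B).
— Omar: possessor inside the subject DP of the clause headed by 'assumed'; does not c-command the pronoun — Principle B does not apply; allowed.
— Paul: subject of the matrix clause; c-commands the pronoun but lies outside its binding domain — allowed.
— Yusuf: subject of the clause headed by 'protected'; is c-commanded by the pronoun; coreference would bind this R-expression — blocked (Principle C).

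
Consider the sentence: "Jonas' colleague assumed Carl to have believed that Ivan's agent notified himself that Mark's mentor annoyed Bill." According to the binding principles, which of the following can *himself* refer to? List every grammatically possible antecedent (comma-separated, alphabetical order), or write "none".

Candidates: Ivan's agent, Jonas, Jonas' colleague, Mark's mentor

Ivan's agent

*himself* is a reflexive; Principle A requires it to be bound within its binding domain — the clause headed by 'notified'.
— Ivan's agent: subject of the clause headed by 'notified'; c-commands the reflexive within its binding domain — allowed (Principle A).
— Jonas: possessor inside the subject DP of the matrix clause; does not c-command the reflexive — cannot bind it (Principle A).
— Jonas' colleague: subject of the matrix clause; c-commands the reflexive but lies outside its binding domain — cannot bind it (Principle A).
— Mark's mentor: subject of the clause headed by 'annoyed'; does not c-command the reflexive — cannot bind it (Principle A).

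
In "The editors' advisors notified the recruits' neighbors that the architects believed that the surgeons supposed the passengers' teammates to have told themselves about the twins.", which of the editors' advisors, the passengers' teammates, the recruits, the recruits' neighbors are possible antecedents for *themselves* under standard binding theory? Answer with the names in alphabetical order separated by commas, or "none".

*themselves* is a reflexive; Principle A requires it to be bound within its binding domain — the clause headed by 'told'.
— the editors' advisors: subject of the matrix clause; c-commands the reflexive but lies outside its binding domain — cannot bind it (Principle A).
— the passengers' teammates: subject of the clause headed by 'told'; c-commands the reflexive within its binding domain — allowed (Principle A).
— the recruits: possessor inside the object DP of the matrix clause; does not c-command the reflexive — cannot bind it (Principle A).
— the recruits' neighbors: object of the matrix clause; c-commands the reflexive but lies outside its binding domain — cannot bind it (Principle A).

the passengers' teammates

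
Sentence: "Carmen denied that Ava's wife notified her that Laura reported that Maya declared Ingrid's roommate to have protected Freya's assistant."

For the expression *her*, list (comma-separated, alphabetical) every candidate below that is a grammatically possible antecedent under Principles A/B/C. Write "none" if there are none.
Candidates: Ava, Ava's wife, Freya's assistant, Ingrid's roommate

Ava

*her* is a pronoun; Principle B requires it to be free in its binding domain — the clause headed by 'notified'.
— Ava: possessor inside the subject DP of the clause headed by 'notified'; does not c-command the pronoun — Principle B does not apply; allowed.
— Ava's wife: subject of the clause headed by 'notified'; c-commands the pronoun within its binding domain — blocked (Principle B).
— Freya's assistant: object of the clause headed by 'protected'; is c-commanded by the pronoun; coreference would bind this R-expression — blocked (Principle C).
— Ingrid's roommate: subject of the clause headed by 'protected'; is c-commanded by the pronoun; coreference would bind this R-expression — blocked (Principle C).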